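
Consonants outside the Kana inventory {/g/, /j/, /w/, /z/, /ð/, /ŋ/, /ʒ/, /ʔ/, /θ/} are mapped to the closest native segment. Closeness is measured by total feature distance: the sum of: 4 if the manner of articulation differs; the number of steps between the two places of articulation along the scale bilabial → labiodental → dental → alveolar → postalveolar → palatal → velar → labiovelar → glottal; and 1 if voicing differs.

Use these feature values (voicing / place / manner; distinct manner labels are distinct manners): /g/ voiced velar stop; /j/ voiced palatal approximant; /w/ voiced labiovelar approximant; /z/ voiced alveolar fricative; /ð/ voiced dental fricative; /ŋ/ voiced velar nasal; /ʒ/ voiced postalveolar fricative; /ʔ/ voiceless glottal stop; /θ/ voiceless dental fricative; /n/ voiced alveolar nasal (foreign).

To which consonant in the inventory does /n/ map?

ŋ

/ŋ/ is closest: same manner (nasal), place distance 3 (alveolar→velar), same voicing; total 3. Next closest is /z/ at distance 4.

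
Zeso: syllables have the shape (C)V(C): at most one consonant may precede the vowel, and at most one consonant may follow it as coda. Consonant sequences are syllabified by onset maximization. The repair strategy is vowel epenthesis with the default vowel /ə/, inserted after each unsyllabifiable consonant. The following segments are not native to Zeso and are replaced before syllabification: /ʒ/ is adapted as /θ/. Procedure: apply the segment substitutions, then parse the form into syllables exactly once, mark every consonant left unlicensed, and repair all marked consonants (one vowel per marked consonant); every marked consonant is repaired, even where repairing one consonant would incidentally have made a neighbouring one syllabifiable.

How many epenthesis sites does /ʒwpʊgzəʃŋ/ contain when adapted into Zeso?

3

After substitution the input is /θwpʊgzəʃŋ/.
The unsyllabifiable consonants are /θ/, /w/, /ŋ/; each receives one epenthetic vowel.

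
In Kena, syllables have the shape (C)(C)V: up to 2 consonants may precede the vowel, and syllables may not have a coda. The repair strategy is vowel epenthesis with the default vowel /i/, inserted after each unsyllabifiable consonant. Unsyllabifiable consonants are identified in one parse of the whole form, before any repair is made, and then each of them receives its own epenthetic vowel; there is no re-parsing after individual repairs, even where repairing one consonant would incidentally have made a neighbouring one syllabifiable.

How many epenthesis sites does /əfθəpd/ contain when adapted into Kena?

The unsyllabifiable consonants are /p/, /d/; each receives one epenthetic vowel.

2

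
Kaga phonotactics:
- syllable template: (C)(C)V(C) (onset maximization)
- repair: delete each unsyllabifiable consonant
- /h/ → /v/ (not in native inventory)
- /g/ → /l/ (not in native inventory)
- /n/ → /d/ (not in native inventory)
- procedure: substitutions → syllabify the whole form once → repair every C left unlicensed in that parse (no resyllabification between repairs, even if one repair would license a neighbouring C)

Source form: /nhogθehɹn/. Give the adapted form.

Substitution: /n/ → /d/, /h/ → /v/, /g/ → /l/, giving /dvolθevɹd/.
Syllabifying with onset maximization leaves /ɹ/, /d/ stranded (at most one coda consonant is licensed; onsets may contain at most 2 consonants).
Deleting the stranded consonants removes /ɹ/, /d/.

dvolθev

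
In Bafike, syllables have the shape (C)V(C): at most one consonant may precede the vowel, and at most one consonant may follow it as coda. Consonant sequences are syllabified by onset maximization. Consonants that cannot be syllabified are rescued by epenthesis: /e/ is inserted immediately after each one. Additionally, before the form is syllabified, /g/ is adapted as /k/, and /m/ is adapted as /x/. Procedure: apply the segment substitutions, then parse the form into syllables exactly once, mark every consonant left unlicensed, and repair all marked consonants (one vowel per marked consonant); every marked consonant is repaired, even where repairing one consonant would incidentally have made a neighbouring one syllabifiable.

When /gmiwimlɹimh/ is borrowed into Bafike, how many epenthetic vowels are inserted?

After substitution the input is /kxiwixlɹixh/.
The unsyllabifiable consonants are /k/, /l/, /h/; each receives one epenthetic vowel.

3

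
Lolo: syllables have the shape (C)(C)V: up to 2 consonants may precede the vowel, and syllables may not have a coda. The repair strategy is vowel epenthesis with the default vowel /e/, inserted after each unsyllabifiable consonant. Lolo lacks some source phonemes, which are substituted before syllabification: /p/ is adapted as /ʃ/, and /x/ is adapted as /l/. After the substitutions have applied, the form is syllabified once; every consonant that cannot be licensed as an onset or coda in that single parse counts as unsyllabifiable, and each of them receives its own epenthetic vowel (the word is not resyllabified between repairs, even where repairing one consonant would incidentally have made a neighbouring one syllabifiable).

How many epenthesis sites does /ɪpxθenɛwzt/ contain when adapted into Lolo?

After substitution the input is /ɪʃlθenɛwzt/.
The unsyllabifiable consonants are /ʃ/, /w/, /z/, /t/; each receives one epenthetic vowel.

4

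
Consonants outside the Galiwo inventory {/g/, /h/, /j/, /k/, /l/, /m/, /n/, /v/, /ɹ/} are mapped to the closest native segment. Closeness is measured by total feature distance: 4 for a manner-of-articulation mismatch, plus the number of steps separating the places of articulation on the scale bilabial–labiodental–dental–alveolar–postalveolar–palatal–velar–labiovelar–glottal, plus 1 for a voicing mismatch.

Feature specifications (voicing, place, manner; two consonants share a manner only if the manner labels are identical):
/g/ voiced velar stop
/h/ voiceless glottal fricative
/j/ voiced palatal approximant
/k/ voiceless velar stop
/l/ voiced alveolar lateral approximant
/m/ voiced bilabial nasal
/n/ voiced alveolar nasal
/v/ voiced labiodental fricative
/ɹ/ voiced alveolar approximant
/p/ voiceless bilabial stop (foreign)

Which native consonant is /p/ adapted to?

/m/ is closest: manner differs (stop→nasal, +4), place distance 0 (bilabial→bilabial), voicing differs (+1); total 5. Next closest is /k/ at distance 6.

m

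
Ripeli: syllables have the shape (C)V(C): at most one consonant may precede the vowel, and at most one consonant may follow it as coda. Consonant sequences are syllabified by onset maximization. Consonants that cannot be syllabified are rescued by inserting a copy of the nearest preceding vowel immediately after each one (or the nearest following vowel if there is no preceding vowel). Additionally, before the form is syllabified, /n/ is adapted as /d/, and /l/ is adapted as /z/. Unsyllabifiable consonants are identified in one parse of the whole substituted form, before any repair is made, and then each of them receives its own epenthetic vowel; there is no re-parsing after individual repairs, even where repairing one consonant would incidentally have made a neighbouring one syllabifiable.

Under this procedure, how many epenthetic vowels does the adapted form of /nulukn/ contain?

1

After substitution the input is /duzukd/.
The unsyllabifiable consonants are /d/; each receives one epenthetic vowel.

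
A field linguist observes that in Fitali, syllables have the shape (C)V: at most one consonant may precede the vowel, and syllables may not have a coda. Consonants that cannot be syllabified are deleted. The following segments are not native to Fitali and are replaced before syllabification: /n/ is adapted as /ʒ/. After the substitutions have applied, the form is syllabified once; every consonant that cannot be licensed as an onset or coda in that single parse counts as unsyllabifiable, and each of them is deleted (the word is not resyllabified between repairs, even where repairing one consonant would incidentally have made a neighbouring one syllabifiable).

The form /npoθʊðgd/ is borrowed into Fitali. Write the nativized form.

Substitution: /n/ → /ʒ/, giving /ʒpoθʊðgd/.
Under (C)V, the unsyllabifiable consonants are /ʒ/, /ð/, /g/, /d/ (no codas are permitted; onsets are limited to one consonant).
Deletion applies to /ʒ/, /ð/, /g/, /d/.

poθʊ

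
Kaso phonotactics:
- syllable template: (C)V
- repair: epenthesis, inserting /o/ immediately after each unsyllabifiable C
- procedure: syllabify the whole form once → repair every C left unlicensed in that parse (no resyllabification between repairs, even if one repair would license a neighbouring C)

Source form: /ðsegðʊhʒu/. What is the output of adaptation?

ðosegoðʊhoʒu

Under (C)V, the unsyllabifiable consonants are /ð/, /g/, /h/ (no codas are permitted; onsets are limited to one consonant).
Each unlicensed consonant becomes the onset of a new syllable: /ð/ → /ðo/, /g/ → /go/, /h/ → /ho/.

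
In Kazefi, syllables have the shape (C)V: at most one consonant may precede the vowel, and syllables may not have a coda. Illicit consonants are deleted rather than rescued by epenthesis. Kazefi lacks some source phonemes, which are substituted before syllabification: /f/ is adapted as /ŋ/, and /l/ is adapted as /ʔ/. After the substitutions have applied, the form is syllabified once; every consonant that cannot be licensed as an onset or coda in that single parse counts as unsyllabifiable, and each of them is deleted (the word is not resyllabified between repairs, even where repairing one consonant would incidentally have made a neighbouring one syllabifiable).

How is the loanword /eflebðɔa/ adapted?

Substitution: /f/ → /ŋ/, /l/ → /ʔ/, giving /eŋʔebðɔa/.
Under (C)V, the unsyllabifiable consonants are /ŋ/, /b/ (no codas are permitted; onsets are limited to one consonant).
Each unlicensed consonant is deleted: /ŋ/, /b/.

eʔeðɔa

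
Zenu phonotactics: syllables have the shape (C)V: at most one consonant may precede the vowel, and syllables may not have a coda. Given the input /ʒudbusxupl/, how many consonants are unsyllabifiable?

4

The consonants /d/, /s/, /p/, /l/ cannot be parsed into a legal (C)V syllable (no codas are permitted; onsets are limited to one consonant).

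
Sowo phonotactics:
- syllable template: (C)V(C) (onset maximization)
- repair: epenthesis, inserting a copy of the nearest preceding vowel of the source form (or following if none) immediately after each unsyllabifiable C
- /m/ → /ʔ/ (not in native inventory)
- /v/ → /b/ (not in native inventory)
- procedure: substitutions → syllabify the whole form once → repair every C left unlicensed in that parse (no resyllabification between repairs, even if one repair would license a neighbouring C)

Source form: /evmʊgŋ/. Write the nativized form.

ebʔʊgŋʊ

Substitution: /v/ → /b/, /m/ → /ʔ/, giving /ebʔʊgŋ/.
Syllabifying with onset maximization leaves /ŋ/ stranded (at most one coda consonant is licensed; onsets are limited to one consonant).
Epenthesis after each stranded consonant: /ŋ/ → /ŋʊ/.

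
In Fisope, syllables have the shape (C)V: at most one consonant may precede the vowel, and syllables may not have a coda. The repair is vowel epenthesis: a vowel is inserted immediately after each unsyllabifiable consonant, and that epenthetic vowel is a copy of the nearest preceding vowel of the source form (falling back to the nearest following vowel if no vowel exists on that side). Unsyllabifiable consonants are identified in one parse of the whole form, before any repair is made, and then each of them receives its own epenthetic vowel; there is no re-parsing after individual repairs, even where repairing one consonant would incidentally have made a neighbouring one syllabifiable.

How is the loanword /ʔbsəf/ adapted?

ʔəbəsəfə

Syllabifying with onset maximization leaves /ʔ/, /b/, /f/ stranded (no codas are permitted; onsets are limited to one consonant).
Epenthesis after each stranded consonant: /ʔ/ → /ʔə/, /b/ → /bə/, /f/ → /fə/.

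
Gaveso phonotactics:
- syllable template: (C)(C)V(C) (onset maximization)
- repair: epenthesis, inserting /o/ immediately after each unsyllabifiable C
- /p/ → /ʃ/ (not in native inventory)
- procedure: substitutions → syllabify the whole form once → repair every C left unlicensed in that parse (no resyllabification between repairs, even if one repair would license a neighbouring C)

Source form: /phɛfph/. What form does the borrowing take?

ʃhɛfʃoho

Substitution: /p/ → /ʃ/, giving /ʃhɛfʃh/.
Under (C)(C)V(C), the unsyllabifiable consonants are /ʃ/, /h/ (at most one coda consonant is licensed; onsets may contain at most 2 consonants).
Epenthesis after each stranded consonant: /ʃ/ → /ʃo/, /h/ → /ho/.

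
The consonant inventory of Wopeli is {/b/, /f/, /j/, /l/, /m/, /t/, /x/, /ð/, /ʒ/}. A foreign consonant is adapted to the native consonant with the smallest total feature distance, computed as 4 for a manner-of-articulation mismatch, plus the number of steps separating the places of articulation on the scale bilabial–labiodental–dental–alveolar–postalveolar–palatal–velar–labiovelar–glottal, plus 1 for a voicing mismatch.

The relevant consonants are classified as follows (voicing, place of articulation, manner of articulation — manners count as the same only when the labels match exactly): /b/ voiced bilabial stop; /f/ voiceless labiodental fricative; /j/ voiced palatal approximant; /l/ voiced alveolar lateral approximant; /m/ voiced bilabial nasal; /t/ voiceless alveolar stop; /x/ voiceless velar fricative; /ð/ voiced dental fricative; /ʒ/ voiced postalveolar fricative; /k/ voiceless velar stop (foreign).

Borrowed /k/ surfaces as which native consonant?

/t/ is closest: same manner (stop), place distance 3 (velar→alveolar), same voicing; total 3. Next closest is /x/ at distance 4.

t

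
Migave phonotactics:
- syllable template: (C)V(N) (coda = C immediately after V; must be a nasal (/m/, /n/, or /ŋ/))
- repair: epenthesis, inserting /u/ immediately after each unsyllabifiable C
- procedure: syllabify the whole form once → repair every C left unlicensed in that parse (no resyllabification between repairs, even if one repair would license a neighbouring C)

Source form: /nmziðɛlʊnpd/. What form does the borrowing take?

numuziðɛlʊnpudu

Syllabifying with onset maximization leaves /n/, /m/, /p/, /d/ stranded (only a nasal (/m/, /n/, or /ŋ/) is licensed in coda position; onsets are limited to one consonant).
Each unlicensed consonant becomes the onset of a new syllable: /n/ → /nu/, /m/ → /mu/, /p/ → /pu/, /d/ → /du/.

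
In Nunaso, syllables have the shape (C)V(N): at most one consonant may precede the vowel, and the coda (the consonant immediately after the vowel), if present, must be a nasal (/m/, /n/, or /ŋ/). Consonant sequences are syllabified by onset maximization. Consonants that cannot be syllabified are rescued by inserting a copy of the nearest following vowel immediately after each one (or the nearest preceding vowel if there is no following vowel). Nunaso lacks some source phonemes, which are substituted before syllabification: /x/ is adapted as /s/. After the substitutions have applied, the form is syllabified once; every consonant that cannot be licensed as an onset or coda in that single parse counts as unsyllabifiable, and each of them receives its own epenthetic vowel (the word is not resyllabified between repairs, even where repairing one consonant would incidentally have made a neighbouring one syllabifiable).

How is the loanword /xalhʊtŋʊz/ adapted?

Substitution: /x/ → /s/, giving /salhʊtŋʊz/.
Under (C)V(N), the unsyllabifiable consonants are /l/, /t/, /z/ (only a nasal (/m/, /n/, or /ŋ/) is licensed in coda position; onsets are limited to one consonant).
Each unlicensed consonant becomes the onset of a new syllable: /l/ → /lʊ/, /t/ → /tʊ/, /z/ → /zʊ/.

salʊhʊtʊŋʊzʊ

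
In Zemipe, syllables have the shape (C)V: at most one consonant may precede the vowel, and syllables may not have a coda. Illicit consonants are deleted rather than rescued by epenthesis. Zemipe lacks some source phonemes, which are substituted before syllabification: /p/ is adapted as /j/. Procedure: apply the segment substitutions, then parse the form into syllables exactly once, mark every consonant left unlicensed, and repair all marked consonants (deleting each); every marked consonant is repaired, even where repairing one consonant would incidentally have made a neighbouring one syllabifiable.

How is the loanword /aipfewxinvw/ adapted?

aifexi

Substitution: /p/ → /j/, giving /aijfewxinvw/.
The consonants /j/, /w/, /n/, /v/, /w/ cannot be parsed into a legal (C)V syllable (no codas are permitted; onsets are limited to one consonant).
Deletion applies to /j/, /w/, /n/, /v/, /w/.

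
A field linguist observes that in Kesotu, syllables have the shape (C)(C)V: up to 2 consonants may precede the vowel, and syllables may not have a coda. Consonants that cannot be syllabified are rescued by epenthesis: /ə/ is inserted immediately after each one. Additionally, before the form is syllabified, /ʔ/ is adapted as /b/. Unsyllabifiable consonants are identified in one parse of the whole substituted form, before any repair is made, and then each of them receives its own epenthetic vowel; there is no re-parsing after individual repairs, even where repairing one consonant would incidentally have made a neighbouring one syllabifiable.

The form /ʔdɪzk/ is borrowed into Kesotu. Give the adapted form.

Substitution: /ʔ/ → /b/, giving /bdɪzk/.
Under (C)(C)V, the unsyllabifiable consonants are /z/, /k/ (no codas are permitted; onsets may contain at most 2 consonants).
Each unlicensed consonant becomes the onset of a new syllable: /z/ → /zə/, /k/ → /kə/.

bdɪzəkə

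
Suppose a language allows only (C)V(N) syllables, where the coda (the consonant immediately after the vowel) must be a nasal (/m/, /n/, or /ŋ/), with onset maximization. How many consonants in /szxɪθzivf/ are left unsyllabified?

Syllabifying with onset maximization leaves /s/, /z/, /θ/, /v/, /f/ stranded (only a nasal (/m/, /n/, or /ŋ/) is licensed in coda position; onsets are limited to one consonant).

5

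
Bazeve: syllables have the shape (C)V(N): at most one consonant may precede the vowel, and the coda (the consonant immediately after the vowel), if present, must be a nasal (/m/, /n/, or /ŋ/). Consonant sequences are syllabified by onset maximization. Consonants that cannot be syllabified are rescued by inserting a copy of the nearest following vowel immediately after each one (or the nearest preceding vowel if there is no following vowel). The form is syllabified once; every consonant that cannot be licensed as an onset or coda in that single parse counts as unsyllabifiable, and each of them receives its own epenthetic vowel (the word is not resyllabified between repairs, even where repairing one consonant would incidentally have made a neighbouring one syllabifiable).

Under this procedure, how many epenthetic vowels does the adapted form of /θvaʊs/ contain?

2

The unsyllabifiable consonants are /θ/, /s/; each receives one epenthetic vowel.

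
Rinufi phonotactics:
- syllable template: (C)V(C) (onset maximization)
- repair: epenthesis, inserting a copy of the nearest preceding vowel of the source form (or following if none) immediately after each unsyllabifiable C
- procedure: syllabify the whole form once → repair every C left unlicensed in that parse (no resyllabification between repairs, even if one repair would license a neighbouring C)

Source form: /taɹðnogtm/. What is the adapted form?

The consonants /ð/, /t/, /m/ cannot be parsed into a legal (C)V(C) syllable (at most one coda consonant is licensed; onsets are limited to one consonant).
Epenthesis after each stranded consonant: /ð/ → /ða/, /t/ → /to/, /m/ → /mo/.

taɹðanogtomo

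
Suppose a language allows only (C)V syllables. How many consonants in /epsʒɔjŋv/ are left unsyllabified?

5

Syllabifying with onset maximization leaves /p/, /s/, /j/, /ŋ/, /v/ stranded (no codas are permitted; onsets are limited to one consonant).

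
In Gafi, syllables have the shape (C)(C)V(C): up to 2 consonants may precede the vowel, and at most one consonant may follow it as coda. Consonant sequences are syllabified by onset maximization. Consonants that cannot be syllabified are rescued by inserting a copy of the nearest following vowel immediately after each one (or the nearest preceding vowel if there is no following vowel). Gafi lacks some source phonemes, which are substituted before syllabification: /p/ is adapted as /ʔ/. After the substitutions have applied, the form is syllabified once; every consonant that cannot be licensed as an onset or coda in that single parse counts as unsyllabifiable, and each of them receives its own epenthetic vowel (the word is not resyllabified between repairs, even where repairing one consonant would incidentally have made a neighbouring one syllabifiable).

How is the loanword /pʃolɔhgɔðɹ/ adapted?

Substitution: /p/ → /ʔ/, giving /ʔʃolɔhgɔðɹ/.
Under (C)(C)V(C), the unsyllabifiable consonants are /ɹ/ (at most one coda consonant is licensed; onsets may contain at most 2 consonants).
Each unlicensed consonant becomes the onset of a new syllable: /ɹ/ → /ɹɔ/.

ʔʃolɔhgɔðɹɔ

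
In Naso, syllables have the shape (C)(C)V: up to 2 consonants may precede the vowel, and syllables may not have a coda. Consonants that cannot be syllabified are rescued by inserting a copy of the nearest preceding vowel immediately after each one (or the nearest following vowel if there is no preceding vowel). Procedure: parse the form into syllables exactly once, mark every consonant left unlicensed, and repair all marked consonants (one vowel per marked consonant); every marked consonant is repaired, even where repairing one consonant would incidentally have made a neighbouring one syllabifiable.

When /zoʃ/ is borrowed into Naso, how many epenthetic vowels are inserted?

The unsyllabifiable consonants are /ʃ/; each receives one epenthetic vowel.

1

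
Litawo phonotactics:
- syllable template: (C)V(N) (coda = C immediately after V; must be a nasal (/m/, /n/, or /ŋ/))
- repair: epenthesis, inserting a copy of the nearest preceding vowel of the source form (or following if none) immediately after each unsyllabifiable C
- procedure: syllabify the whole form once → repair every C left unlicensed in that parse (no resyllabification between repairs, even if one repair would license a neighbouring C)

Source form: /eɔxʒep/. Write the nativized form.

The consonants /x/, /p/ cannot be parsed into a legal (C)V(N) syllable (only a nasal (/m/, /n/, or /ŋ/) is licensed in coda position; onsets are limited to one consonant).
Epenthesis after each stranded consonant: /x/ → /xɔ/, /p/ → /pe/.

eɔxɔʒepe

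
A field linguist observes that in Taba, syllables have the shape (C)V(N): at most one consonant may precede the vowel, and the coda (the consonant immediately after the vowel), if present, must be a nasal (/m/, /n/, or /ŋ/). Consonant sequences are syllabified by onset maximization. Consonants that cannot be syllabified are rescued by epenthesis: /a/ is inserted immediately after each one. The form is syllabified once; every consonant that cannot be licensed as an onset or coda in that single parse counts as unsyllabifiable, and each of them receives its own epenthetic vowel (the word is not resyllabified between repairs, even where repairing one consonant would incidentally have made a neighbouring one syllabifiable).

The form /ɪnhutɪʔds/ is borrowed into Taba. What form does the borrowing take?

The consonants /ʔ/, /d/, /s/ cannot be parsed into a legal (C)V(N) syllable (only a nasal (/m/, /n/, or /ŋ/) is licensed in coda position; onsets are limited to one consonant).
Epenthesis after each stranded consonant: /ʔ/ → /ʔa/, /d/ → /da/, /s/ → /sa/.

ɪnhutɪʔadasa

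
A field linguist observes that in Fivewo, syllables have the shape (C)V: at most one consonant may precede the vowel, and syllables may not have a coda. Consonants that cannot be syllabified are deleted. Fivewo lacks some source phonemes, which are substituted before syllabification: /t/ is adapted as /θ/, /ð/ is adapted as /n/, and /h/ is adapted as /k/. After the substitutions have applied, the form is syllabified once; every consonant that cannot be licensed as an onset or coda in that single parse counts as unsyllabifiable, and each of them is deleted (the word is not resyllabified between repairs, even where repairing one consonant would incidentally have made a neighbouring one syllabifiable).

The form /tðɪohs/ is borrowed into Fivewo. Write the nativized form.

Substitution: /t/ → /θ/, /ð/ → /n/, /h/ → /k/, giving /θnɪoks/.
Syllabifying with onset maximization leaves /θ/, /k/, /s/ stranded (no codas are permitted; onsets are limited to one consonant).
Deletion applies to /θ/, /k/, /s/.

nɪo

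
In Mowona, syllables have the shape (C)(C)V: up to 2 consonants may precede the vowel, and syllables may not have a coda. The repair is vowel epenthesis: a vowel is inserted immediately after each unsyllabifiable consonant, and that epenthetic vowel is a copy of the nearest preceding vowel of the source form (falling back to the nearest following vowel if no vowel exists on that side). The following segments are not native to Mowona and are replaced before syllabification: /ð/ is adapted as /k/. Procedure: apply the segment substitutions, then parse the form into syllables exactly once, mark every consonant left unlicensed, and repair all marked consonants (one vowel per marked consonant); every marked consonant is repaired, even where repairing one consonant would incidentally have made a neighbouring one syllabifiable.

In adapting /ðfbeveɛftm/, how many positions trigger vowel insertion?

4

After substitution the input is /kfbeveɛftm/.
The unsyllabifiable consonants are /k/, /f/, /t/, /m/; each receives one epenthetic vowel.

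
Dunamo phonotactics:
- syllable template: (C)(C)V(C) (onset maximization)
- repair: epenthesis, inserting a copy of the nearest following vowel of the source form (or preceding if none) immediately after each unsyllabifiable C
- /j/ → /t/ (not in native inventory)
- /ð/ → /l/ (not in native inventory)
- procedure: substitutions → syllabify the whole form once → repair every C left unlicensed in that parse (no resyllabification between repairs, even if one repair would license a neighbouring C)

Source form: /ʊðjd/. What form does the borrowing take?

Substitution: /ð/ → /l/, /j/ → /t/, giving /ʊltd/.
Syllabifying with onset maximization leaves /t/, /d/ stranded (at most one coda consonant is licensed; onsets may contain at most 2 consonants).
Epenthesis after each stranded consonant: /t/ → /tʊ/, /d/ → /dʊ/.

ʊltʊdʊ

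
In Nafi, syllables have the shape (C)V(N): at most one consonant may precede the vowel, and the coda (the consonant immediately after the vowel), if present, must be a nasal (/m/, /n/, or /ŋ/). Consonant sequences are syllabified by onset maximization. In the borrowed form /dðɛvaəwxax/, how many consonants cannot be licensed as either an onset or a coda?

The consonants /d/, /w/, /x/ cannot be parsed into a legal (C)V(N) syllable (only a nasal (/m/, /n/, or /ŋ/) is licensed in coda position; onsets are limited to one consonant).

3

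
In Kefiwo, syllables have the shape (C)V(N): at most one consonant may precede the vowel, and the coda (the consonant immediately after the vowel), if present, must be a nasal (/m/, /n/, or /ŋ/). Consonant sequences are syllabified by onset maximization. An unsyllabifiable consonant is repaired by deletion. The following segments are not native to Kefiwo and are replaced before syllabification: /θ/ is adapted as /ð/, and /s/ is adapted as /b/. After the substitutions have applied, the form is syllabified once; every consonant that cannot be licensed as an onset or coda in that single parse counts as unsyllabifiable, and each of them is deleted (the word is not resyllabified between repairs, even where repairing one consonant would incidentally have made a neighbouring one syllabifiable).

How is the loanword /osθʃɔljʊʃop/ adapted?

Substitution: /s/ → /b/, /θ/ → /ð/, giving /obðʃɔljʊʃop/.
Syllabifying with onset maximization leaves /b/, /ð/, /l/, /p/ stranded (only a nasal (/m/, /n/, or /ŋ/) is licensed in coda position; onsets are limited to one consonant).
Deletion applies to /b/, /ð/, /l/, /p/.

oʃɔjʊʃo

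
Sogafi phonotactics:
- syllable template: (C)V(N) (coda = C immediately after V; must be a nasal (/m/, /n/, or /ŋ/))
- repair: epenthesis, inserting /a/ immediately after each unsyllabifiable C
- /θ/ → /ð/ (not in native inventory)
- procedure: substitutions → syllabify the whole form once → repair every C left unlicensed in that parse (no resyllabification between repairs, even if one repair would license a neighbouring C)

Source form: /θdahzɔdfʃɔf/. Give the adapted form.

Substitution: /θ/ → /ð/, giving /ðdahzɔdfʃɔf/.
The consonants /ð/, /h/, /d/, /f/, /f/ cannot be parsed into a legal (C)V(N) syllable (only a nasal (/m/, /n/, or /ŋ/) is licensed in coda position; onsets are limited to one consonant).
Epenthesis after each stranded consonant: /ð/ → /ða/, /h/ → /ha/, /d/ → /da/, /f/ → /fa/, /f/ → /fa/.

ðadahazɔdafaʃɔfa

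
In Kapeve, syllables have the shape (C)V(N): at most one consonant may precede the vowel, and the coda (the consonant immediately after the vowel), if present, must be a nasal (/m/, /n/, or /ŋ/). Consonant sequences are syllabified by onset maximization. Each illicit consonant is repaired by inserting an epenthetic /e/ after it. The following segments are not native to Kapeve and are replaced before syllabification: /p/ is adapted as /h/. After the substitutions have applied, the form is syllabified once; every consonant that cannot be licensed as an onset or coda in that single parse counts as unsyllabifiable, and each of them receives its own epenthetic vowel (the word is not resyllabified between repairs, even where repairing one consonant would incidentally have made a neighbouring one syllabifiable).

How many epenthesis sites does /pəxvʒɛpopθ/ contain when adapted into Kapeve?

4

After substitution the input is /həxvʒɛhohθ/.
The unsyllabifiable consonants are /x/, /v/, /h/, /θ/; each receives one epenthetic vowel.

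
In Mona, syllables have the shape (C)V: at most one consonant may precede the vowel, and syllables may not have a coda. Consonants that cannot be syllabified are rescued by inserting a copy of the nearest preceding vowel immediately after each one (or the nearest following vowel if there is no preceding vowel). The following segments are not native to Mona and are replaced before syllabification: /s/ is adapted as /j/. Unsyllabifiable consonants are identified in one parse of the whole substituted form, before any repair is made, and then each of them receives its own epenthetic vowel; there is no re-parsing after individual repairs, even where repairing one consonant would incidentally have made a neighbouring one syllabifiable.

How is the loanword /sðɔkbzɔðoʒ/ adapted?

jɔðɔkɔbɔzɔðoʒo

Substitution: /s/ → /j/, giving /jðɔkbzɔðoʒ/.
Syllabifying with onset maximization leaves /j/, /k/, /b/, /ʒ/ stranded (no codas are permitted; onsets are limited to one consonant).
Inserting the epenthetic vowel yields /j/ → /jɔ/, /k/ → /kɔ/, /b/ → /bɔ/, /ʒ/ → /ʒo/.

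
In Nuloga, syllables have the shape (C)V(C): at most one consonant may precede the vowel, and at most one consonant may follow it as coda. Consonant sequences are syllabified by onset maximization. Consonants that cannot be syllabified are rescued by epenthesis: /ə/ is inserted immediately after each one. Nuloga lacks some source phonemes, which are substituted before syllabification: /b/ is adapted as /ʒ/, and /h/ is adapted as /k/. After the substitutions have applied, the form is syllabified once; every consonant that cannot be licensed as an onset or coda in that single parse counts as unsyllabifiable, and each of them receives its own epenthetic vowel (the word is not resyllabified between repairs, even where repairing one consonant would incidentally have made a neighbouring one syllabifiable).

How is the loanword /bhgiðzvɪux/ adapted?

ʒəkəgiðzəvɪux

Substitution: /b/ → /ʒ/, /h/ → /k/, giving /ʒkgiðzvɪux/.
Under (C)V(C), the unsyllabifiable consonants are /ʒ/, /k/, /z/ (at most one coda consonant is licensed; onsets are limited to one consonant).
Each unlicensed consonant becomes the onset of a new syllable: /ʒ/ → /ʒə/, /k/ → /kə/, /z/ → /zə/.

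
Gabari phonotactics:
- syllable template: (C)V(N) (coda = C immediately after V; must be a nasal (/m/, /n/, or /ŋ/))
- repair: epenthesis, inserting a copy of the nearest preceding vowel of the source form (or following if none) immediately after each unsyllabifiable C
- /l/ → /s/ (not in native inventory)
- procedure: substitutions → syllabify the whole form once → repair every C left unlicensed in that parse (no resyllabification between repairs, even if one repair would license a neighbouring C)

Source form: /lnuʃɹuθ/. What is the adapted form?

sunuʃuɹuθu

Substitution: /l/ → /s/, giving /snuʃɹuθ/.
Syllabifying with onset maximization leaves /s/, /ʃ/, /θ/ stranded (only a nasal (/m/, /n/, or /ŋ/) is licensed in coda position; onsets are limited to one consonant).
Each unlicensed consonant becomes the onset of a new syllable: /s/ → /su/, /ʃ/ → /ʃu/, /θ/ → /θu/.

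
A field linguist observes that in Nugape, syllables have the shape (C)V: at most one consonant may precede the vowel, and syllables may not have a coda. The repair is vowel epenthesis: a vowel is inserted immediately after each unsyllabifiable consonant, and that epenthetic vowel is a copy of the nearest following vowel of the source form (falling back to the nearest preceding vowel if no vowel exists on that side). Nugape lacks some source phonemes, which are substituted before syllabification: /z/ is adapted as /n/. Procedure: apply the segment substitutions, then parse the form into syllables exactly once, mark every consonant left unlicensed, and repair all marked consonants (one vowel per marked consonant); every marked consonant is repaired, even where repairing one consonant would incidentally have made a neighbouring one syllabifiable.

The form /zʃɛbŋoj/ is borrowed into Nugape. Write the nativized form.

Substitution: /z/ → /n/, giving /nʃɛbŋoj/.
The consonants /n/, /b/, /j/ cannot be parsed into a legal (C)V syllable (no codas are permitted; onsets are limited to one consonant).
Each unlicensed consonant becomes the onset of a new syllable: /n/ → /nɛ/, /b/ → /bo/, /j/ → /jo/.

nɛʃɛboŋojo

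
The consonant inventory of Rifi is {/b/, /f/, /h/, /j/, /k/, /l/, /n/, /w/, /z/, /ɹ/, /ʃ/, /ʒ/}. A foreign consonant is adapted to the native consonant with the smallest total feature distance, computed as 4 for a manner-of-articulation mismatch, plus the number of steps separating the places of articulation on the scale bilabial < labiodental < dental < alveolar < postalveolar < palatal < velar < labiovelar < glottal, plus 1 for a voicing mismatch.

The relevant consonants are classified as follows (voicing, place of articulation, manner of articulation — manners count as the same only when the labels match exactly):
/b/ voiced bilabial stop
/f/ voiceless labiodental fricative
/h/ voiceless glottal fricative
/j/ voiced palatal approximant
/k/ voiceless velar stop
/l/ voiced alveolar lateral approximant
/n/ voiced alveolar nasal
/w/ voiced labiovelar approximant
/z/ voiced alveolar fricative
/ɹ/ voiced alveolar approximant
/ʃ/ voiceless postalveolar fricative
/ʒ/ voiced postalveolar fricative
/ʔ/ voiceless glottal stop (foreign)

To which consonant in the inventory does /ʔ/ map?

k

/k/ is closest: same manner (stop), place distance 2 (glottal→velar), same voicing; total 2. Next closest is /h/ at distance 4.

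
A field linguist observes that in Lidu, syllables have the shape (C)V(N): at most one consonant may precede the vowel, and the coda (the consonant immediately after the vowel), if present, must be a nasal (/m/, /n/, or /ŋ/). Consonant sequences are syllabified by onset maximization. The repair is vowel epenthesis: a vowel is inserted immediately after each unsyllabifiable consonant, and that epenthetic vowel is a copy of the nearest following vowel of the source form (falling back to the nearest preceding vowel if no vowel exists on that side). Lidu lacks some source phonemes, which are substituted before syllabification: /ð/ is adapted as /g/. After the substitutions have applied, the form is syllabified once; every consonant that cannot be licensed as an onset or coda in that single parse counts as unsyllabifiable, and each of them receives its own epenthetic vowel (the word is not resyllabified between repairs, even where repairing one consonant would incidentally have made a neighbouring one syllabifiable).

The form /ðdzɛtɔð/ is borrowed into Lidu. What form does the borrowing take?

gɛdɛzɛtɔgɔ

Substitution: /ð/ → /g/, giving /gdzɛtɔg/.
Syllabifying with onset maximization leaves /g/, /d/, /g/ stranded (only a nasal (/m/, /n/, or /ŋ/) is licensed in coda position; onsets are limited to one consonant).
Inserting the epenthetic vowel yields /g/ → /gɛ/, /d/ → /dɛ/, /g/ → /gɔ/.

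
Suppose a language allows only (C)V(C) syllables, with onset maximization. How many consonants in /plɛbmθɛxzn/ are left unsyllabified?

Under (C)V(C), the unsyllabifiable consonants are /p/, /m/, /z/, /n/ (at most one coda consonant is licensed; onsets are limited to one consonant).

4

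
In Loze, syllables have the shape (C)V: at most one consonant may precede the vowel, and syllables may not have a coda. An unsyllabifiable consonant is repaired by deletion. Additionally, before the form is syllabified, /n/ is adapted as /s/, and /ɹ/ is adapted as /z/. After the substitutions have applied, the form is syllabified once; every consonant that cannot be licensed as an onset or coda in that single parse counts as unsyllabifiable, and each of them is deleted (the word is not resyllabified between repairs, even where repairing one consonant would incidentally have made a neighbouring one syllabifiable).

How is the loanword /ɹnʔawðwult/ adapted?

Substitution: /ɹ/ → /z/, /n/ → /s/, giving /zsʔawðwult/.
Under (C)V, the unsyllabifiable consonants are /z/, /s/, /w/, /ð/, /l/, /t/ (no codas are permitted; onsets are limited to one consonant).
Deletion applies to /z/, /s/, /w/, /ð/, /l/, /t/.

ʔawu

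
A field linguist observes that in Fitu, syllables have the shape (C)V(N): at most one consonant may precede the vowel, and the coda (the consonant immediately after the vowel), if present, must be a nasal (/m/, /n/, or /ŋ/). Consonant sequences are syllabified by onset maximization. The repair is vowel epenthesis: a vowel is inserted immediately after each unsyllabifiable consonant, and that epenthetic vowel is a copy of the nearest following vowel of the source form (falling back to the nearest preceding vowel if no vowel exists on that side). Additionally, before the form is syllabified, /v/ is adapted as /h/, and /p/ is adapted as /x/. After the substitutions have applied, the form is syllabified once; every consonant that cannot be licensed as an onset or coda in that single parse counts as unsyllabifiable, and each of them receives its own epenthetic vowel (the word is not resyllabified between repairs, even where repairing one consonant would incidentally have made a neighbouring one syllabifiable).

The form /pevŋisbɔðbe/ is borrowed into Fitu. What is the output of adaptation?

xehiŋisɔbɔðebe

Substitution: /p/ → /x/, /v/ → /h/, giving /xehŋisbɔðbe/.
Syllabifying with onset maximization leaves /h/, /s/, /ð/ stranded (only a nasal (/m/, /n/, or /ŋ/) is licensed in coda position; onsets are limited to one consonant).
Epenthesis after each stranded consonant: /h/ → /hi/, /s/ → /sɔ/, /ð/ → /ðe/.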